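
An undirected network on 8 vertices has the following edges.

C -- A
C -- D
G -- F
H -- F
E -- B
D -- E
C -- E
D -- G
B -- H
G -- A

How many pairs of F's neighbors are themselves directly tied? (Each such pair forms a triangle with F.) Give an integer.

0

F's neighbors are G and H, but none of them are tied to each other, so no triangle contains F.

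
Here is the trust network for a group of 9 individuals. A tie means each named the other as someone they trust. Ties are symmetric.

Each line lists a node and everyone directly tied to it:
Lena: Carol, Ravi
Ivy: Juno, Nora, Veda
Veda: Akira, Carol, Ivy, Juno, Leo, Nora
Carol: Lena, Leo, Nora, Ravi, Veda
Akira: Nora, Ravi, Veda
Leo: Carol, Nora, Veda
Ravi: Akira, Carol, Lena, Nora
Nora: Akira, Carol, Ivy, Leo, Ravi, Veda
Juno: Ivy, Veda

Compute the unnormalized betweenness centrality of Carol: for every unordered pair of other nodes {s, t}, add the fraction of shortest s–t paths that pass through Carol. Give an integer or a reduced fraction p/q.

Pairs whose geodesics pass through Carol — Nora–Lena: 1/2; Veda–Ravi: 1/3; Veda–Lena: 1; Ravi–Juno: 1/4; Ravi–Leo: 1/2; Juno–Lena: 1; Ivy–Lena: 2/3; Leo–Lena: 1.
All other pairs contribute 0.
Summing the contributions gives betweenness(Carol) = 21/4.

21/4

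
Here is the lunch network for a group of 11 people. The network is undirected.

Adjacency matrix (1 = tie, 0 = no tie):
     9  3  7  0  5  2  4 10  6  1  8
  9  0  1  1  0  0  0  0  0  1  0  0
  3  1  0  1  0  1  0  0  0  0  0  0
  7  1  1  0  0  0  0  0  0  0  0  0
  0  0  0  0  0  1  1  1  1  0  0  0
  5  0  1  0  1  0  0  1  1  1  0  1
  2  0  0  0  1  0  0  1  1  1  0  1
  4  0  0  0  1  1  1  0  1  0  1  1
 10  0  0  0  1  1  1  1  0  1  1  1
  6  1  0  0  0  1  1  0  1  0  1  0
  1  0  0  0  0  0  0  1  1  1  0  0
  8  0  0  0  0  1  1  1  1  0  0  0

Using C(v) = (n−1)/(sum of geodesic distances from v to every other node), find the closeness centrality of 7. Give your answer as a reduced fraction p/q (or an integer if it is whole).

5/12

Distances from 7: 0:3, 1:3, 2:3, 3:1, 4:3, 5:2, 6:2, 8:3, 9:1, 10:3. Sum = 24.
n = 11, so closeness = 10/24 = 5/12.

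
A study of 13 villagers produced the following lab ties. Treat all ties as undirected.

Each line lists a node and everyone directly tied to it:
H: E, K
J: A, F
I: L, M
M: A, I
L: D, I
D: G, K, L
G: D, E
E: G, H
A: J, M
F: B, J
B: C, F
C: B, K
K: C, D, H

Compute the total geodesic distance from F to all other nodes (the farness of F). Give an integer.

39

Distances from F: A:2, B:1, C:2, D:4, E:5, G:5, H:4, I:4, J:1, K:3, L:5, M:3.
Sum = 2 + 1 + 2 + 4 + 5 + 5 + 4 + 4 + 1 + 3 + 5 + 3 = 39.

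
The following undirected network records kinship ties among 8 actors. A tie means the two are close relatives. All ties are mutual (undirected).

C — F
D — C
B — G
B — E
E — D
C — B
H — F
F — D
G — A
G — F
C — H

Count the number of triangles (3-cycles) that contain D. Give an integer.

1

D's neighbors: C, E, and F.
Neighbor pairs that are themselves tied: D–C–F. Each forms one triangle with D, for 1 in total.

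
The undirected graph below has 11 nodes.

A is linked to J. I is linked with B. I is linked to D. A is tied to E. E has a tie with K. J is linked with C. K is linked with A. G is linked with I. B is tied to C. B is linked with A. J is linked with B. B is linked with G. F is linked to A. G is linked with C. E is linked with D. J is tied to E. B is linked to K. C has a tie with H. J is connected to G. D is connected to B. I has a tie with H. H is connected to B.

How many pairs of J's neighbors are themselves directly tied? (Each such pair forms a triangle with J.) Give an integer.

J's neighbors: A, B, C, E, and G.
Neighbor pairs that are themselves tied: J–A–B; J–A–E; J–B–C; J–B–G; J–C–G. Each forms one triangle with J, for 5 in total.

5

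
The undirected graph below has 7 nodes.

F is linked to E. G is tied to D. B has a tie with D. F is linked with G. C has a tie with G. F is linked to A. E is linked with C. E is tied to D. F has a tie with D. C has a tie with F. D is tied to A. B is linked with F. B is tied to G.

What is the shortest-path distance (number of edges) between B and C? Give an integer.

One shortest route is B – G – C, which uses 2 edges, and B and C are not directly tied, so nothing shorter exists. So d(B,C) = 2.

2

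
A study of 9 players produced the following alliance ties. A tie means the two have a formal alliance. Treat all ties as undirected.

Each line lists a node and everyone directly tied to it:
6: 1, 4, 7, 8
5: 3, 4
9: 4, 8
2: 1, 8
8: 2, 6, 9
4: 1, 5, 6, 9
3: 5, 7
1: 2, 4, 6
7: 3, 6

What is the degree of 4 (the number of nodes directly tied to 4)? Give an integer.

4 is directly tied to 1, 5, 6, and 9. That is 4 neighbors, so the degree of 4 is 4.

4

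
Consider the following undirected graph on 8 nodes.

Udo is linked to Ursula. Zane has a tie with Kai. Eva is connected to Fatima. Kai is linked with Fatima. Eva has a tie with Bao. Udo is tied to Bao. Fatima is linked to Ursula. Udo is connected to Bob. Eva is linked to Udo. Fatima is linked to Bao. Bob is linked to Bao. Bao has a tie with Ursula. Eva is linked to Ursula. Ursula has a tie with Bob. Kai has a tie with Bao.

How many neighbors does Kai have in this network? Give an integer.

3

Kai is directly tied to Bao, Fatima, and Zane. That is 3 neighbors, so the degree of Kai is 3.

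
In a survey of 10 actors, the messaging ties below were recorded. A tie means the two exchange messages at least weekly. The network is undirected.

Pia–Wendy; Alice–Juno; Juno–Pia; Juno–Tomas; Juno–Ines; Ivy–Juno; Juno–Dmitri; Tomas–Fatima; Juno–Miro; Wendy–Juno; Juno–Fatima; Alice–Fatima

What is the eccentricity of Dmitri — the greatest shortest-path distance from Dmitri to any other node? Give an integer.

2

Distances from Dmitri: Alice:2, Fatima:2, Ines:2, Ivy:2, Juno:1, Miro:2, Pia:2, Tomas:2, Wendy:2.
The largest is 2 (to Tomas, Wendy, Pia, Alice, Ivy, Fatima, Miro, and Ines), so the eccentricity of Dmitri is 2.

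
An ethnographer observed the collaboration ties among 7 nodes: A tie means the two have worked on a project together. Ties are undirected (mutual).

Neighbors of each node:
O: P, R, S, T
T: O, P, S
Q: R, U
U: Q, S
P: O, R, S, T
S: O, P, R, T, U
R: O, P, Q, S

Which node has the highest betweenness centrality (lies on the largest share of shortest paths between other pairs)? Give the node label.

S

Unnormalized betweenness of each node: O:7/12, P:7/12, Q:1/2, R:13/4, S:13/3, T:0, U:3/4.
S has the largest value, 13/3, making it the main broker — the node through which the most shortest paths run.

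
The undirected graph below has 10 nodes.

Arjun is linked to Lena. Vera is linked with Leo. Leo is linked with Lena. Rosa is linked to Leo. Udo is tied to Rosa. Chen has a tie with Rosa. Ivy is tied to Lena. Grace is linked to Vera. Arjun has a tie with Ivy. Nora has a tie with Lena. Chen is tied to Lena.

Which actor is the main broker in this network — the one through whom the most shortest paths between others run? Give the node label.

Unnormalized betweenness of each node: Arjun:0, Chen:4, Grace:0, Ivy:0, Lena:43/2, Leo:18, Nora:0, Rosa:19/2, Udo:0, Vera:8.
Lena has the largest value, 43/2, making it the main broker — the node through which the most shortest paths run.

Lena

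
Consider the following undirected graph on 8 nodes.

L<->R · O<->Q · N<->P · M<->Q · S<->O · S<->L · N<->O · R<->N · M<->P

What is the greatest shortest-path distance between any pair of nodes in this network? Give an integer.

Eccentricity of each node (its greatest distance to any other): L:4, M:4, N:2, O:2, P:3, Q:3, R:3, S:3.
The maximum eccentricity is 4, realized for instance by the pair L–M via L – S – O – Q – M. So the diameter is 4.

4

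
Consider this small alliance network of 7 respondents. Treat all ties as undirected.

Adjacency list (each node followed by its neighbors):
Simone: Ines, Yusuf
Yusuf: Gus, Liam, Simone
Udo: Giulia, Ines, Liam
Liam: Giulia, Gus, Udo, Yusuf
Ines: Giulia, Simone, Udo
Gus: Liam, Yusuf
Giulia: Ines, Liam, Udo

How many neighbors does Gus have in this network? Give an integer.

2

Gus is directly tied to Liam and Yusuf. That is 2 neighbors, so the degree of Gus is 2.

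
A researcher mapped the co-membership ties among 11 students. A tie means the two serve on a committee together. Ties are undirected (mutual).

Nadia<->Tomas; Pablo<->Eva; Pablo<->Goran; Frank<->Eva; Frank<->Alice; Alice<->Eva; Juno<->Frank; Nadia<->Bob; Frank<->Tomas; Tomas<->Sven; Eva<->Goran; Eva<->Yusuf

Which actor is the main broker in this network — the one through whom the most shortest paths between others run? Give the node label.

Unnormalized betweenness of each node: Alice:0, Bob:0, Eva:23, Frank:29, Goran:0, Juno:0, Nadia:9, Pablo:0, Sven:0, Tomas:23, Yusuf:0.
Frank has the largest value, 29, making it the main broker — the node through which the most shortest paths run.

Frank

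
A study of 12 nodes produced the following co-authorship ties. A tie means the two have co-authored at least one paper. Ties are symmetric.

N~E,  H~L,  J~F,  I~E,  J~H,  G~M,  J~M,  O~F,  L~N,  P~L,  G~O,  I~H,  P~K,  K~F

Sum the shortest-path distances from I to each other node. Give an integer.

29

Distances from I: E:1, F:3, G:4, H:1, J:2, K:4, L:2, M:3, N:2, O:4, P:3.
Sum = 1 + 3 + 4 + 1 + 2 + 4 + 2 + 3 + 2 + 4 + 3 = 29.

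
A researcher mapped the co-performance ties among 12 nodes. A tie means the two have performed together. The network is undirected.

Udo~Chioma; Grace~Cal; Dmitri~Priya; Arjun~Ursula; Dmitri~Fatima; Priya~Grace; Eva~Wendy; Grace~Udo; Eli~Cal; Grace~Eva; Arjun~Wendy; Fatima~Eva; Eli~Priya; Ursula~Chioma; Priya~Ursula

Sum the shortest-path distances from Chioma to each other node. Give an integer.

Distances from Chioma: Arjun:2, Cal:3, Dmitri:3, Eli:3, Eva:3, Fatima:4, Grace:2, Priya:2, Udo:1, Ursula:1, Wendy:3.
Sum = 2 + 3 + 3 + 3 + 3 + 4 + 2 + 2 + 1 + 1 + 3 = 27.

27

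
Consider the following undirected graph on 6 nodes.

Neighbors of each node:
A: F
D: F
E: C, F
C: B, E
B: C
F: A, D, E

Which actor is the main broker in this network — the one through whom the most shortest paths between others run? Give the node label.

F

Unnormalized betweenness of each node: A:0, B:0, C:4, D:0, E:6, F:7.
F has the largest value, 7, making it the main broker — the node through which the most shortest paths run.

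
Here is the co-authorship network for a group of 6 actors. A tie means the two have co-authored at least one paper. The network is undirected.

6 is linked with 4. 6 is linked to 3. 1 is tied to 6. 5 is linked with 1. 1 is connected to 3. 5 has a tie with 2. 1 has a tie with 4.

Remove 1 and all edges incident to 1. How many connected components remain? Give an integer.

Without 1, the remaining ties split the others into: {2, 5}; {3, 4, 6}.
That's 2 separate components.

2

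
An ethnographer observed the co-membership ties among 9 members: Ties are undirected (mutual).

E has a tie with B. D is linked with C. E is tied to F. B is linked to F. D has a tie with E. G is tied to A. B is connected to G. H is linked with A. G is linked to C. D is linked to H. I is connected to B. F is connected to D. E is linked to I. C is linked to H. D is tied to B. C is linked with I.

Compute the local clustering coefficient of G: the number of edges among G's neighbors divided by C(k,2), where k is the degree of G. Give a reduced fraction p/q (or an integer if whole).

0

G's neighbors: A, B, and C (k = 3).
Possible neighbor pairs: C(3,2) = 3. Edges among them: none → e = 0.
Clustering(G) = 0/3 = 0.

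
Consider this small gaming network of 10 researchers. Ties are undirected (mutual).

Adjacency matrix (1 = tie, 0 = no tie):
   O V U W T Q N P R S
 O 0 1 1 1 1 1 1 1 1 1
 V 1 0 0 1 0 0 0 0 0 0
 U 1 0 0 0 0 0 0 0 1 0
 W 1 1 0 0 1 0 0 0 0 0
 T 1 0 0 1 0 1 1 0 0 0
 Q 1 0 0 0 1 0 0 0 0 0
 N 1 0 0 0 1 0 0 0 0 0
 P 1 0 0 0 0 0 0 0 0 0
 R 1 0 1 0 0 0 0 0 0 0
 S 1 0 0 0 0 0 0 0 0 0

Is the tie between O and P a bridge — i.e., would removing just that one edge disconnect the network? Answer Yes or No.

Without the O–P edge there is no alternate route between O and P, so the network disconnects. It is a bridge.

Yes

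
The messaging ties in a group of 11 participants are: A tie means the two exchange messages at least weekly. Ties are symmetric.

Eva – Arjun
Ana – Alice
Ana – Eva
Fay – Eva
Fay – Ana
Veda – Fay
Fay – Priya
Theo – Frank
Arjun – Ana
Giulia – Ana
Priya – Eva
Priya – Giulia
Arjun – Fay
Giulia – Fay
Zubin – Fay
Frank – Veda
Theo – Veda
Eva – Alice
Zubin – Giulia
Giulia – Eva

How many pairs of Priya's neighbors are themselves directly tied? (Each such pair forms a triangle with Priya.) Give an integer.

3

Priya's neighbors: Eva, Fay, and Giulia.
Neighbor pairs that are themselves tied: Priya–Eva–Fay; Priya–Eva–Giulia; Priya–Fay–Giulia. Each forms one triangle with Priya, for 3 in total.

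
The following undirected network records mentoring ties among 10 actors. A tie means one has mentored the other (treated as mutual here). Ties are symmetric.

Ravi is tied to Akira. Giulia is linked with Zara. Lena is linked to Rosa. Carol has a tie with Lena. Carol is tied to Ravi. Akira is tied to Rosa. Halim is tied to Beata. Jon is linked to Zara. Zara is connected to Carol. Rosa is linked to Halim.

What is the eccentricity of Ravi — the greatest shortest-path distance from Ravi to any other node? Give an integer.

Distances from Ravi: Akira:1, Beata:4, Carol:1, Giulia:3, Halim:3, Jon:3, Lena:2, Rosa:2, Zara:2.
The largest is 4 (to Beata), so the eccentricity of Ravi is 4.

4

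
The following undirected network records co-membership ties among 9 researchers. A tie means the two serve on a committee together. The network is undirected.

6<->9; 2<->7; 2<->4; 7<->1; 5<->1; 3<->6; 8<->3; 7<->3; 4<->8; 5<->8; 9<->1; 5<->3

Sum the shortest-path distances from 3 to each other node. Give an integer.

12

Distances from 3: 1:2, 2:2, 4:2, 5:1, 6:1, 7:1, 8:1, 9:2.
Sum = 2 + 2 + 2 + 1 + 1 + 1 + 1 + 2 = 12.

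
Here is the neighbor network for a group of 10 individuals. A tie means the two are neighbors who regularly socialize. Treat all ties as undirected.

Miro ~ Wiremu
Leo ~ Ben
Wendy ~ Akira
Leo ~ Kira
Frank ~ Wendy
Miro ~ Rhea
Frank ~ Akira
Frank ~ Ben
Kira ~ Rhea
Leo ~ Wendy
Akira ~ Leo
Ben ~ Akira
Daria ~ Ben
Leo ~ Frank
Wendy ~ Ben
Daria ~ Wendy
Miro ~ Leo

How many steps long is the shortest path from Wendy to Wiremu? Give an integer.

One shortest route is Wendy – Leo – Miro – Wiremu, which uses 3 edges, and at distance 2 from Wendy we only reach {Kira, Miro}, which does not include Wiremu. So d(Wendy,Wiremu) = 3.

3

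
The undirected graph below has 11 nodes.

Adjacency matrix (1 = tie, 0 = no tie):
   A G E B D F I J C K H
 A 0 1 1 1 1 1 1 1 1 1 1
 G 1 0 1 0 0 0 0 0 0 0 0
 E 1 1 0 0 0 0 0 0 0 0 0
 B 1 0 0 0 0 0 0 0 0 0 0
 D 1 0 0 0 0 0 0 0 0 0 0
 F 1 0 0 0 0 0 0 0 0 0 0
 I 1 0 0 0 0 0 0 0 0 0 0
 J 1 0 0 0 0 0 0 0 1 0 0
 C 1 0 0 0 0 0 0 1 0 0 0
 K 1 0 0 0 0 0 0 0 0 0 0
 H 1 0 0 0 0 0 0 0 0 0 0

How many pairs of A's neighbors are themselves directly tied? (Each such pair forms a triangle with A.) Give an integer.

2

A's neighbors: B, C, D, E, F, G, H, I, J, and K.
Neighbor pairs that are themselves tied: A–C–J; A–E–G. Each forms one triangle with A, for 2 in total.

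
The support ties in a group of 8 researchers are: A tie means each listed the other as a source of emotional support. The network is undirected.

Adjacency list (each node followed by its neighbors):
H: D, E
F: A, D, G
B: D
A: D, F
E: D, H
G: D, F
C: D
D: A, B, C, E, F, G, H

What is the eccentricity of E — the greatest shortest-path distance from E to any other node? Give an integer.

2

Distances from E: A:2, B:2, C:2, D:1, F:2, G:2, H:1.
The largest is 2 (to F, A, B, G, and C), so the eccentricity of E is 2.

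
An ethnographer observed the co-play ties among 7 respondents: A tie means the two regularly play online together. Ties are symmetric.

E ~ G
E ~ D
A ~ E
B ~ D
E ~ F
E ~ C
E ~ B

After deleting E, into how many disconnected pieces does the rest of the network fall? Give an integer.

Without E, the remaining ties split the others into: {B, D}; {F}; {C}; {G}; {A}.
That's 5 separate components.

5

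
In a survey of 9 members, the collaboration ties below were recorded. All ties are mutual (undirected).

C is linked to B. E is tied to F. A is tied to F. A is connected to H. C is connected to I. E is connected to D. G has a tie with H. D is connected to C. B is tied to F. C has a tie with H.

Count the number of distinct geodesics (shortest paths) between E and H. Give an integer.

2

The shortest distance is 3. The length-3 paths are: E–F–A–H; E–D–C–H.
That gives 2 distinct shortest paths.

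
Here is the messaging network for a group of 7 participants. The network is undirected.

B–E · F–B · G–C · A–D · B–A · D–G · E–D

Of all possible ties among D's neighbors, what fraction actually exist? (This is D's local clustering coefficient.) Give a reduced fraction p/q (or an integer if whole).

D's neighbors: A, E, and G (k = 3).
Possible neighbor pairs: C(3,2) = 3. Edges among them: none → e = 0.
Clustering(D) = 0/3 = 0.

0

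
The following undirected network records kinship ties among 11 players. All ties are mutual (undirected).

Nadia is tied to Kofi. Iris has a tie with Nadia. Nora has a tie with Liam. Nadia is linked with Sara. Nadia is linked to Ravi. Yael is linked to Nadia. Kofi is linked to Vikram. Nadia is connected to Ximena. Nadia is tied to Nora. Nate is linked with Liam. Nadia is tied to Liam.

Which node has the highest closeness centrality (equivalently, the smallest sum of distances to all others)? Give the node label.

Farness (sum of distances to all others) for each node — Iris:21, Kofi:19, Liam:18, Nadia:12, Nate:27, Nora:19, Ravi:21, Sara:21, Vikram:28, Ximena:21, Yael:21.
The smallest farness is 12, for Nadia, so Nadia has the highest closeness.

Nadia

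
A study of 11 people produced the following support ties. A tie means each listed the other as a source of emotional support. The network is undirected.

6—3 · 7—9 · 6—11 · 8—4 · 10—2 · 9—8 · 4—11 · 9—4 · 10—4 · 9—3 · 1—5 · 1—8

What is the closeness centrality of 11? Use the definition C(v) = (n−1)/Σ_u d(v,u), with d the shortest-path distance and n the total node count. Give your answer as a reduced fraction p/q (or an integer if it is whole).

10/23

Distances from 11: 1:3, 2:3, 3:2, 4:1, 5:4, 6:1, 7:3, 8:2, 9:2, 10:2. Sum = 23.
n = 11, so closeness = 10/23.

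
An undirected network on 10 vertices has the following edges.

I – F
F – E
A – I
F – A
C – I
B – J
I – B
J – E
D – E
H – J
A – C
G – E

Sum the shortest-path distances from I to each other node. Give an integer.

Distances from I: A:1, B:1, C:1, D:3, E:2, F:1, G:3, H:3, J:2.
Sum = 1 + 1 + 1 + 3 + 2 + 1 + 3 + 3 + 2 = 17.

17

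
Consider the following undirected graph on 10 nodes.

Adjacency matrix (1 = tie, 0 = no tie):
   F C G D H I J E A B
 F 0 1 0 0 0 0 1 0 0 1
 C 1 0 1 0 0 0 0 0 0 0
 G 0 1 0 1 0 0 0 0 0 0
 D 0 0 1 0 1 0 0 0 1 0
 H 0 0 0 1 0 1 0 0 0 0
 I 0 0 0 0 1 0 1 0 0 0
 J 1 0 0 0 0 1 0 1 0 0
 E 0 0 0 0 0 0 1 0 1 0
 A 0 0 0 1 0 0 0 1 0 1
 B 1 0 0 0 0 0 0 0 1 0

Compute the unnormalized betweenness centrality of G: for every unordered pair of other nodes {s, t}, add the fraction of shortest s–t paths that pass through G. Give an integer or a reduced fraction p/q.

3

Pairs whose geodesics pass through G — F–D: 1/2; C–D: 1; C–H: 1; C–A: 1/2.
All other pairs contribute 0.
Summing the contributions gives betweenness(G) = 3.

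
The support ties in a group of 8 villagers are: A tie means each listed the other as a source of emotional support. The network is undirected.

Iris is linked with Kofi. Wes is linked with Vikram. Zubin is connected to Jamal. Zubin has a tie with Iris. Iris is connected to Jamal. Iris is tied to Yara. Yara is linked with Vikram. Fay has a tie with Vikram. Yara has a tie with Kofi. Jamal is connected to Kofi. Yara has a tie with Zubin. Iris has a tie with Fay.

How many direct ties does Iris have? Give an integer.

5

Iris is directly tied to Fay, Jamal, Kofi, Yara, and Zubin. That is 5 neighbors, so the degree of Iris is 5.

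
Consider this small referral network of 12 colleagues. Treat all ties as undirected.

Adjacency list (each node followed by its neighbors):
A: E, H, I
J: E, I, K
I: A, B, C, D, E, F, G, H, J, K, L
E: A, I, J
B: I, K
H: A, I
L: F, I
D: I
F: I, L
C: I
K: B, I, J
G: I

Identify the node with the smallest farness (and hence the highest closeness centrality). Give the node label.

Farness (sum of distances to all others) for each node — A:19, B:20, C:21, D:21, E:19, F:20, G:21, H:20, I:11, J:19, K:19, L:20.
The smallest farness is 11, for I, so I has the highest closeness.

I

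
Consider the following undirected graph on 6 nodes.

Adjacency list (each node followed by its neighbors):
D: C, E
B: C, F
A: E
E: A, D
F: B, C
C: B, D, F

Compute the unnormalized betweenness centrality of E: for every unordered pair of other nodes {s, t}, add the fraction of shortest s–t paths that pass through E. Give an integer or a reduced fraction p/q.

4

Pairs whose geodesics pass through E — A–D: 1; A–C: 1; A–B: 1; A–F: 1.
All other pairs contribute 0.
Summing the contributions gives betweenness(E) = 4.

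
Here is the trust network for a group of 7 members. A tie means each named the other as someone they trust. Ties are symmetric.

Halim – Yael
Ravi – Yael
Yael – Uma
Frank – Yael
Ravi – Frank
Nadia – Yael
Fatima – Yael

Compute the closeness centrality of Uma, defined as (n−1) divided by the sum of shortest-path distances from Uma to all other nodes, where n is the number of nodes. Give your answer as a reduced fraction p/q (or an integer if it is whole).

6/11

Distances from Uma: Fatima:2, Frank:2, Halim:2, Nadia:2, Ravi:2, Yael:1. Sum = 11.
n = 7, so closeness = 6/11.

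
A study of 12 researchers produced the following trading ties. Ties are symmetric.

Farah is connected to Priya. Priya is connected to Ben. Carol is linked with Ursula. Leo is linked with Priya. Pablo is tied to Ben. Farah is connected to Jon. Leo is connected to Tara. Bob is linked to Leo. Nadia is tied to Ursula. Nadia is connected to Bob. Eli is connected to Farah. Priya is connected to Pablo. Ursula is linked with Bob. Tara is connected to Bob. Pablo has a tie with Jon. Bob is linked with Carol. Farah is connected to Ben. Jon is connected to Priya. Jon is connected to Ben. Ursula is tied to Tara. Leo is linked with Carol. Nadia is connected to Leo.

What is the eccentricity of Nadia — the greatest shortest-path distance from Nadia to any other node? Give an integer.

4

Distances from Nadia: Ben:3, Bob:1, Carol:2, Eli:4, Farah:3, Jon:3, Leo:1, Pablo:3, Priya:2, Tara:2, Ursula:1.
The largest is 4 (to Eli), so the eccentricity of Nadia is 4.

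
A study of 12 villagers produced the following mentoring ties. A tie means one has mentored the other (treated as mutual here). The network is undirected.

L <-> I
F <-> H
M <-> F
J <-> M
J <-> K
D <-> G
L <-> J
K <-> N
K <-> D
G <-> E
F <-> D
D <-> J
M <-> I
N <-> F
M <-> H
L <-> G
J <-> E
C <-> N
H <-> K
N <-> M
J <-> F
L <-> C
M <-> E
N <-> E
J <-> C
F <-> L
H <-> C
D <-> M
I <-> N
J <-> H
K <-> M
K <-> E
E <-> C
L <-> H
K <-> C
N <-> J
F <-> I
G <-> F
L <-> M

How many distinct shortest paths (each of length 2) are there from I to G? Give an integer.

2

The shortest distance is 2. The length-2 paths are: I–F–G; I–L–G.
That gives 2 distinct shortest paths.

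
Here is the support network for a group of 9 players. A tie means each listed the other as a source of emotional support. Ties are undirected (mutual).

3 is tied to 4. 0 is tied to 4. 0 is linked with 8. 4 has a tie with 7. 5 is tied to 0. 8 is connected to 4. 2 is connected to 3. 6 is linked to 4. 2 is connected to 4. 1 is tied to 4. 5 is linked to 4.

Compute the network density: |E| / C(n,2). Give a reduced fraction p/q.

11/36

There are 11 edges and 9 nodes, so the maximum possible is C(9,2) = 36.
Density = 11/36.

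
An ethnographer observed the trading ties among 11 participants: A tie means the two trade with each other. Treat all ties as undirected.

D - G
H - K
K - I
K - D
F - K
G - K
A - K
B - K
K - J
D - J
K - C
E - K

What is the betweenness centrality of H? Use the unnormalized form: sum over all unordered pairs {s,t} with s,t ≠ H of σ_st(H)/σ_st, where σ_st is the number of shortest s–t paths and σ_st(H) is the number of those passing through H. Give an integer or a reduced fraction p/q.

No shortest path between any pair of other nodes passes through H.
Summing the contributions gives betweenness(H) = 0.

0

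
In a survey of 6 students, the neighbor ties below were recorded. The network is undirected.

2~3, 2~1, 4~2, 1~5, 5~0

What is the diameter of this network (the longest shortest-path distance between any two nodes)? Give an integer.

Eccentricity of each node (its greatest distance to any other): 0:4, 1:2, 2:3, 3:4, 4:4, 5:3.
The maximum eccentricity is 4, realized for instance by the pair 0–3 via 0 – 5 – 1 – 2 – 3. So the diameter is 4.

4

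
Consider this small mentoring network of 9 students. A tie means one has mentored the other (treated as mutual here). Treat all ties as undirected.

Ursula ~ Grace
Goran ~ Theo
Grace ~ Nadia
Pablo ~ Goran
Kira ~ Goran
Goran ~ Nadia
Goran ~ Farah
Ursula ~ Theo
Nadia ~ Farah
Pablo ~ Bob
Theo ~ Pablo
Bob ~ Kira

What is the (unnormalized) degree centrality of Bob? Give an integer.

Bob is directly tied to Kira and Pablo. That is 2 neighbors, so the degree of Bob is 2.

2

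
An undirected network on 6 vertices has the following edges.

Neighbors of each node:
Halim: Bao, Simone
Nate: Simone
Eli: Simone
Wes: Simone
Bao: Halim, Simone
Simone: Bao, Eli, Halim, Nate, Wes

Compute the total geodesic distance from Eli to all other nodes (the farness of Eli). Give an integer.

9

Distances from Eli: Bao:2, Halim:2, Nate:2, Simone:1, Wes:2.
Sum = 2 + 2 + 2 + 1 + 2 = 9.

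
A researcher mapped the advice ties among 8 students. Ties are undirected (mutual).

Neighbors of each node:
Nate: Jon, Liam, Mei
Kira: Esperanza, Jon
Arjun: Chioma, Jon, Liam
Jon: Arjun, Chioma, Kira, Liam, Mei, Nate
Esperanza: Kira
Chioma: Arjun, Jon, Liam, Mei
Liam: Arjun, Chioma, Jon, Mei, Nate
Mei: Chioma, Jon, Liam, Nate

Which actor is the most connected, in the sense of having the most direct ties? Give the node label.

Degrees — Arjun:3, Chioma:4, Esperanza:1, Jon:6, Kira:2, Liam:5, Mei:4, Nate:3.
The maximum is 6, attained only by Jon.

Jon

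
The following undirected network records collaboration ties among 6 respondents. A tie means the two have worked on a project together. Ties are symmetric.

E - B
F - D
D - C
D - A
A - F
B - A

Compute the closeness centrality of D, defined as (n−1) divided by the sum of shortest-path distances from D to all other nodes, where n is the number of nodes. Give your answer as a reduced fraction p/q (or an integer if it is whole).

5/8

Distances from D: A:1, B:2, C:1, E:3, F:1. Sum = 8.
n = 6, so closeness = 5/8.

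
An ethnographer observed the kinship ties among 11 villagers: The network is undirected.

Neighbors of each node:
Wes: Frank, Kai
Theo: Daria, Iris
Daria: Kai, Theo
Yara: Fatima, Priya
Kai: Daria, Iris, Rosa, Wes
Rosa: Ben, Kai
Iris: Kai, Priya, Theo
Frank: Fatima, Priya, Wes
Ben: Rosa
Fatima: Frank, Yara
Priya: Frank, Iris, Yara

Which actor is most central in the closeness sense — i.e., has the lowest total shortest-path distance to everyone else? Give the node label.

Farness (sum of distances to all others) for each node — Ben:34, Daria:25, Fatima:29, Frank:22, Iris:19, Kai:18, Priya:21, Rosa:25, Theo:26, Wes:21, Yara:28.
The smallest farness is 18, for Kai, so Kai has the highest closeness.

Kai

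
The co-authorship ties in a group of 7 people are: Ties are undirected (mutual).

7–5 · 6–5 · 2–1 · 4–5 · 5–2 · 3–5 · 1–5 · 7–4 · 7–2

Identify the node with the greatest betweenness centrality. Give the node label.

Unnormalized betweenness of each node: 1:0, 2:1/2, 3:0, 4:0, 5:11, 6:0, 7:1/2.
5 has the largest value, 11, making it the main broker — the node through which the most shortest paths run.

5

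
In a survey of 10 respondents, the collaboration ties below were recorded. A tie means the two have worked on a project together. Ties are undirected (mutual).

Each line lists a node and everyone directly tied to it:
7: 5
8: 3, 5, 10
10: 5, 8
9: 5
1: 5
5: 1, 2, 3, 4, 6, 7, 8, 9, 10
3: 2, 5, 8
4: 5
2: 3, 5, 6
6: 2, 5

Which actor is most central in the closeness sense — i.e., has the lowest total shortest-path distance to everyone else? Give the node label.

5

Farness (sum of distances to all others) for each node — 1:17, 2:15, 3:15, 4:17, 5:9, 6:16, 7:17, 8:15, 9:17, 10:16.
The smallest farness is 9, for 5, so 5 has the highest closeness.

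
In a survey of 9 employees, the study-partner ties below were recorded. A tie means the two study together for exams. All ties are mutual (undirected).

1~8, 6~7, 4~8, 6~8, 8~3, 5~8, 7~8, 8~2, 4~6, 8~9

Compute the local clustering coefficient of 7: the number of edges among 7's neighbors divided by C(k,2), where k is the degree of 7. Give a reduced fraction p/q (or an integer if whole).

7's neighbors: 6 and 8 (k = 2).
Possible neighbor pairs: C(2,2) = 1. Edges among them: 6–8 → e = 1.
Clustering(7) = 1/1.

1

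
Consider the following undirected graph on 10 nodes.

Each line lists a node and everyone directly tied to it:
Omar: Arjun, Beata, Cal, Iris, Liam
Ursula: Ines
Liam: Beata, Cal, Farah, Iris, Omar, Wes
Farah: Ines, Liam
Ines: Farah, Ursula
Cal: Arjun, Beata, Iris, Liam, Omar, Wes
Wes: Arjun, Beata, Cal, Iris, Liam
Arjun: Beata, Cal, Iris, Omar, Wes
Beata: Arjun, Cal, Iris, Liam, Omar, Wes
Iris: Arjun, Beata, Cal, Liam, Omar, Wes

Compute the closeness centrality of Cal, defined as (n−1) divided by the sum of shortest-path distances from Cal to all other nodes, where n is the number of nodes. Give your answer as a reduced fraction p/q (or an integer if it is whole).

3/5

Distances from Cal: Arjun:1, Beata:1, Farah:2, Ines:3, Iris:1, Liam:1, Omar:1, Ursula:4, Wes:1. Sum = 15.
n = 10, so closeness = 9/15 = 3/5.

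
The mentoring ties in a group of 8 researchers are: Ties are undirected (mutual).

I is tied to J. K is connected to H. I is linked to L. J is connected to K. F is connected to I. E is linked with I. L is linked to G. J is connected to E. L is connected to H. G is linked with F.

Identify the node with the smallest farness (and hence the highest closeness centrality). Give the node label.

I

Farness (sum of distances to all others) for each node — E:14, F:14, G:15, H:14, I:10, J:12, K:14, L:11.
The smallest farness is 10, for I, so I has the highest closeness.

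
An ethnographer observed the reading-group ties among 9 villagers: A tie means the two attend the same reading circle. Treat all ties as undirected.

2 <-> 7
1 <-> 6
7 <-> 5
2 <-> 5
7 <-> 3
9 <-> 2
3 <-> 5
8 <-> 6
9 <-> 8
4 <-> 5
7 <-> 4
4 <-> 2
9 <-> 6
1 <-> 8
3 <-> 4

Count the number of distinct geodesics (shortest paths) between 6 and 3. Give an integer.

3

The shortest distance is 4. The length-4 paths are: 6–9–2–7–3; 6–9–2–4–3; 6–9–2–5–3.
That gives 3 distinct shortest paths.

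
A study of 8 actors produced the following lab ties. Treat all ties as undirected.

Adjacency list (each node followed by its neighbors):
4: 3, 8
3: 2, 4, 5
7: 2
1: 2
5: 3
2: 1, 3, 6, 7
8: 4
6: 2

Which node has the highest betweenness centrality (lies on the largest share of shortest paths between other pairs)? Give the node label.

Unnormalized betweenness of each node: 1:0, 2:15, 3:14, 4:6, 5:0, 6:0, 7:0, 8:0.
2 has the largest value, 15, making it the main broker — the node through which the most shortest paths run.

2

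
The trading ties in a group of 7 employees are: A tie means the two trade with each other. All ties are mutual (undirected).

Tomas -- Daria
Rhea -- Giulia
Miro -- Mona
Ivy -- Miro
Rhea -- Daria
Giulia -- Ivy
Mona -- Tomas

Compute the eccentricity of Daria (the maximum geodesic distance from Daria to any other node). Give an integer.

Distances from Daria: Giulia:2, Ivy:3, Miro:3, Mona:2, Rhea:1, Tomas:1.
The largest is 3 (to Ivy and Miro), so the eccentricity of Daria is 3.

3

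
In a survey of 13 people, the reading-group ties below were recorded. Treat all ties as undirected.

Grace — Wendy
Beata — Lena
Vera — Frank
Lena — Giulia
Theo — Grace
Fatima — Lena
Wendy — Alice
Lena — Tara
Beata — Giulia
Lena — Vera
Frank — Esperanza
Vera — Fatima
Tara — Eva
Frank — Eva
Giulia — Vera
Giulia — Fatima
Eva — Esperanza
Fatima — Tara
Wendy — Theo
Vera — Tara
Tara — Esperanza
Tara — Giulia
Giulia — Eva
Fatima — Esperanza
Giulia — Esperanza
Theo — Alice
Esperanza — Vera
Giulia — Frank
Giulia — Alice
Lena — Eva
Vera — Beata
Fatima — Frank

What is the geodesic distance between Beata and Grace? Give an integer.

4

One shortest route is Beata – Giulia – Alice – Wendy – Grace, which uses 4 edges, and at distance 3 from Beata we only reach {Theo, Wendy}, which does not include Grace. So d(Beata,Grace) = 4.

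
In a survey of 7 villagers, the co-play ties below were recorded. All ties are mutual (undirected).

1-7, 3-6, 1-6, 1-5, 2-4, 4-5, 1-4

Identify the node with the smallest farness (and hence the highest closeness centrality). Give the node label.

Farness (sum of distances to all others) for each node — 1:8, 2:15, 3:16, 4:10, 5:11, 6:11, 7:13.
The smallest farness is 8, for 1, so 1 has the highest closeness.

1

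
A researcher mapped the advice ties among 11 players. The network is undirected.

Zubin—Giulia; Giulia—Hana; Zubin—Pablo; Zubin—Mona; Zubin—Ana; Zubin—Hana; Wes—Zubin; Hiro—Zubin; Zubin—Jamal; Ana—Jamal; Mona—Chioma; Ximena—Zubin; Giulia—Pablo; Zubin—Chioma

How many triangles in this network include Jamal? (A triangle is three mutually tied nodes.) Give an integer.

Jamal's neighbors: Ana and Zubin.
Neighbor pairs that are themselves tied: Jamal–Ana–Zubin. Each forms one triangle with Jamal, for 1 in total.

1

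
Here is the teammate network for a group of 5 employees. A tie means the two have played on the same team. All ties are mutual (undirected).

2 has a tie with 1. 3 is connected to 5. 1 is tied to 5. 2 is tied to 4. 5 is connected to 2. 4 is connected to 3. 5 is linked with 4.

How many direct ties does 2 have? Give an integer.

2 is directly tied to 1, 4, and 5. That is 3 neighbors, so the degree of 2 is 3.

3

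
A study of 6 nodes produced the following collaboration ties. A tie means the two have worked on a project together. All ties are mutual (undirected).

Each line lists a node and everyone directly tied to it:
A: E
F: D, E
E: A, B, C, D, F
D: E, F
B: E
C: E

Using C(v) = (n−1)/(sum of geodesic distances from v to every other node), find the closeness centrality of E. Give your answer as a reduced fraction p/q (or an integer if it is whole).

1

Distances from E: A:1, B:1, C:1, D:1, F:1. Sum = 5.
n = 6, so closeness = 5/5 = 1.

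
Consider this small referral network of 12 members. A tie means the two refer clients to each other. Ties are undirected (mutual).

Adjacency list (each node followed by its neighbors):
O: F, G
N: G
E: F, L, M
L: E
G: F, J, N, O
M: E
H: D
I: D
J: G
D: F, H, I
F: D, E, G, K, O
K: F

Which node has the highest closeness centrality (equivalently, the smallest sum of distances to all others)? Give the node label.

F

Farness (sum of distances to all others) for each node — D:23, E:23, F:17, G:22, H:33, I:33, J:32, K:27, L:33, M:33, N:32, O:24.
The smallest farness is 17, for F, so F has the highest closeness.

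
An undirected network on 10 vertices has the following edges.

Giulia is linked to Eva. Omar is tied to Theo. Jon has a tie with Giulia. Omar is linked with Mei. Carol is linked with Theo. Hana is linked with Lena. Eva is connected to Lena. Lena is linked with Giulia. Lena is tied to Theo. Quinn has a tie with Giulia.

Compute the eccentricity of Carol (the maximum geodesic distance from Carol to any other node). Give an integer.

4

Distances from Carol: Eva:3, Giulia:3, Hana:3, Jon:4, Lena:2, Mei:3, Omar:2, Quinn:4, Theo:1.
The largest is 4 (to Quinn and Jon), so the eccentricity of Carol is 4.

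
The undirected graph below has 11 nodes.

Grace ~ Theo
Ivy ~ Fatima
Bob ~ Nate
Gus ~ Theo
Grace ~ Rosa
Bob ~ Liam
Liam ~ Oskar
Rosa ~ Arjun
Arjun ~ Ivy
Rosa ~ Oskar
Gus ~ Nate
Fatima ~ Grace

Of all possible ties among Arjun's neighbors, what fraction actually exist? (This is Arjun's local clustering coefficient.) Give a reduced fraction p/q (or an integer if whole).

0

Arjun's neighbors: Ivy and Rosa (k = 2).
Possible neighbor pairs: C(2,2) = 1. Edges among them: none → e = 0.
Clustering(Arjun) = 0/1.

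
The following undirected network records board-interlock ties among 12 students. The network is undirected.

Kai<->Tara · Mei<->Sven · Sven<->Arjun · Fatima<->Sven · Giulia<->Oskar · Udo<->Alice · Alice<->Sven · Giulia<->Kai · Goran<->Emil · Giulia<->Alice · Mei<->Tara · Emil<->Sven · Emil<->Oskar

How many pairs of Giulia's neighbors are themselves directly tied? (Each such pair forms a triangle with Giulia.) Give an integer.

0

Giulia's neighbors are Alice, Kai, and Oskar, but none of them are tied to each other, so no triangle contains Giulia.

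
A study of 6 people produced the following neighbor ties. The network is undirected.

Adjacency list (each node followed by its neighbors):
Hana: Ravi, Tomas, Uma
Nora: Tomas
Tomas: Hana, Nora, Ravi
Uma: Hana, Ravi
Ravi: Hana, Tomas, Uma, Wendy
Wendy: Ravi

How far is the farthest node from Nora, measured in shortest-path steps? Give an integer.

3

Distances from Nora: Hana:2, Ravi:2, Tomas:1, Uma:3, Wendy:3.
The largest is 3 (to Uma and Wendy), so the eccentricity of Nora is 3.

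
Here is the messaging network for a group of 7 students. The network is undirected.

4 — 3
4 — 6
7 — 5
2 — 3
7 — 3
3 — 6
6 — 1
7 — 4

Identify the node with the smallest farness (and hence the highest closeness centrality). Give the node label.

Farness (sum of distances to all others) for each node — 1:15, 2:13, 3:8, 4:9, 5:15, 6:10, 7:10.
The smallest farness is 8, for 3, so 3 has the highest closeness.

3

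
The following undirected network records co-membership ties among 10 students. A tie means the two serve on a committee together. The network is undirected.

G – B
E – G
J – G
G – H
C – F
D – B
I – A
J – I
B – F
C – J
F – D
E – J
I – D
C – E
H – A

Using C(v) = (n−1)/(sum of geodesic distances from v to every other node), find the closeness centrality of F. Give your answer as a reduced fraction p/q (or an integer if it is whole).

9/17

Distances from F: A:3, B:1, C:1, D:1, E:2, G:2, H:3, I:2, J:2. Sum = 17.
n = 10, so closeness = 9/17.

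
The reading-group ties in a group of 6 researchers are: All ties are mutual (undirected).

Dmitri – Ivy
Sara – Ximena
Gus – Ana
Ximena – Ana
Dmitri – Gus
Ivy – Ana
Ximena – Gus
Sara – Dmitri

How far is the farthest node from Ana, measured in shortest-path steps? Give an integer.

Distances from Ana: Dmitri:2, Gus:1, Ivy:1, Sara:2, Ximena:1.
The largest is 2 (to Sara and Dmitri), so the eccentricity of Ana is 2.

2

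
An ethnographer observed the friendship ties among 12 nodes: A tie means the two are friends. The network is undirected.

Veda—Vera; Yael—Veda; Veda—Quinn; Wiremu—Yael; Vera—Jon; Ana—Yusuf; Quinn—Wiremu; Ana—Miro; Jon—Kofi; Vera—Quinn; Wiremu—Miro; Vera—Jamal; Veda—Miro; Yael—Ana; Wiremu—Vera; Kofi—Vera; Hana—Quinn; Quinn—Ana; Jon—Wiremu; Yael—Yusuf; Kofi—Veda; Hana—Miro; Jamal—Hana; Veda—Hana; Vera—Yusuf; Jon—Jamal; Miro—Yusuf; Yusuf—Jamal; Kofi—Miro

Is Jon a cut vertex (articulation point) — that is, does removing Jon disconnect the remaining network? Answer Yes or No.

No

Even without Jon, every remaining node can still reach every other (the residual graph is connected), so Jon is not a cut vertex.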